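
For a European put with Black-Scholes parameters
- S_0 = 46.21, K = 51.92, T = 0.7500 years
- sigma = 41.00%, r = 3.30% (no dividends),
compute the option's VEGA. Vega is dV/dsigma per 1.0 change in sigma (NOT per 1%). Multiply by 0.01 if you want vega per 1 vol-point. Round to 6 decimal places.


Answer: Vega = 15.913143

Derivation:
d1 = -0.0808863433; d2 = -0.4359567588
phi(d1) = 0.3976393527; exp(-qT) = 1.0000000000; exp(-rT) = 0.9755537700
Vega = S * exp(-qT) * phi(d1) * sqrt(T) = 46.2100 * 1.0000000000 * 0.3976393527 * 0.8660254038 = 15.913143


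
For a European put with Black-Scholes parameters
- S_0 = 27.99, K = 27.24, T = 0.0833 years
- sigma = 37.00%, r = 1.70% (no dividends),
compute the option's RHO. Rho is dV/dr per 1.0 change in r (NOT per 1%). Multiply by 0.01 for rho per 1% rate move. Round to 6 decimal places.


Answer: Rho = -0.940776

Derivation:
d1 = 0.3209973722; d2 = 0.2142089365
phi(d1) = 0.3789093859; exp(-qT) = 1.0000000000; exp(-rT) = 0.9985849022
N(-d2) = 0.4151920637
Rho = -K*T*exp(-rT)*N(-d2) = -27.2400 * 0.0833 * 0.9985849022 * 0.4151920637 = -0.940776


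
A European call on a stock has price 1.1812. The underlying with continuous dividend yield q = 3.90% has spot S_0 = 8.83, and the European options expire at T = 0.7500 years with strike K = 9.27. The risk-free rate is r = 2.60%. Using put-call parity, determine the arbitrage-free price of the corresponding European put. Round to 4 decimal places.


Answer: Put price = 1.6967

Derivation:
Put-call parity: C - P = S_0 * exp(-qT) - K * exp(-rT).
S_0 * exp(-qT) = 8.8300 * 0.97117364 = 8.57546325
K * exp(-rT) = 9.2700 * 0.98068890 = 9.09098606
P = C - S*exp(-qT) + K*exp(-rT)
P = 1.1812 - 8.57546325 + 9.09098606 = 1.6967


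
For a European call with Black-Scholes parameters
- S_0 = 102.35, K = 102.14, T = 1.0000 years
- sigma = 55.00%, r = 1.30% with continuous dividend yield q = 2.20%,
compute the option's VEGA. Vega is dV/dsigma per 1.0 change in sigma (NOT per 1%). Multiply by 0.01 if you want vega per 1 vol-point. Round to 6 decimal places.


Answer: Vega = 38.591830

Derivation:
d1 = 0.2623707107; d2 = -0.2876292893
phi(d1) = 0.3854446299; exp(-qT) = 0.9782402351; exp(-rT) = 0.9870841350
Vega = S * exp(-qT) * phi(d1) * sqrt(T) = 102.3500 * 0.9782402351 * 0.3854446299 * 1.0000000000 = 38.591830


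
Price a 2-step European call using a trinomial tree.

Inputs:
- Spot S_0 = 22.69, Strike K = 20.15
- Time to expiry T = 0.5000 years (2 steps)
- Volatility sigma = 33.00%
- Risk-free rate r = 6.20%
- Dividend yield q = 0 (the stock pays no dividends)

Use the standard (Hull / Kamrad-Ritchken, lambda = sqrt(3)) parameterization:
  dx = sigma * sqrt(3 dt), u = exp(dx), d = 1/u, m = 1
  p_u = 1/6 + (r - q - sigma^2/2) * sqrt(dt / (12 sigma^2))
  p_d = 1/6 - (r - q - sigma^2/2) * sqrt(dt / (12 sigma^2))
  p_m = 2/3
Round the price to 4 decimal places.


dt = T/N = 0.250000; dx = sigma*sqrt(3*dt) = 0.285788
u = exp(dx) = 1.330811; d = 1/u = 0.751422
p_u = 0.169969, p_m = 0.666667, p_d = 0.163364
Discount per step: exp(-r*dt) = 0.984620
Stock lattice S(k, j) with j the centered position index:
  k=0: S(0,+0) = 22.6900
  k=1: S(1,-1) = 17.0498; S(1,+0) = 22.6900; S(1,+1) = 30.1961
  k=2: S(2,-2) = 12.8116; S(2,-1) = 17.0498; S(2,+0) = 22.6900; S(2,+1) = 30.1961; S(2,+2) = 40.1853
Terminal payoffs V(N, j) = max(S_T - K, 0):
  V(2,-2) = 0.000000; V(2,-1) = 0.000000; V(2,+0) = 2.540000; V(2,+1) = 10.046097; V(2,+2) = 20.035292
Backward induction: V(k, j) = exp(-r*dt) * [p_u * V(k+1, j+1) + p_m * V(k+1, j) + p_d * V(k+1, j-1)]
  V(1,-1) = exp(-r*dt) * [p_u*2.540000 + p_m*0.000000 + p_d*0.000000] = 0.425081
  V(1,+0) = exp(-r*dt) * [p_u*10.046097 + p_m*2.540000 + p_d*0.000000] = 3.348551
  V(1,+1) = exp(-r*dt) * [p_u*20.035292 + p_m*10.046097 + p_d*2.540000] = 10.355953
  V(0,+0) = exp(-r*dt) * [p_u*10.355953 + p_m*3.348551 + p_d*0.425081] = 3.999525

Answer: Price = V(0,0) = 3.9995


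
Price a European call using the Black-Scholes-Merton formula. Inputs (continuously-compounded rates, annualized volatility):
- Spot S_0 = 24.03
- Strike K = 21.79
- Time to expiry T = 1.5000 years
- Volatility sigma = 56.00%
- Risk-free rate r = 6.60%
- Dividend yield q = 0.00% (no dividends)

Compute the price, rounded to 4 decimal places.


d1 = (ln(S/K) + (r - q + 0.5*sigma^2) * T) / (sigma * sqrt(T)) = 0.62994446
d2 = d1 - sigma * sqrt(T) = -0.05591266
exp(-rT) = 0.90574271; exp(-qT) = 1.00000000
C = S_0 * exp(-qT) * N(d1) - K * exp(-rT) * N(d2)
N(d1) = 0.73563454; N(d2) = 0.47770569
C = 24.0300 * 1.00000000 * 0.73563454 - 21.7900 * 0.90574271 * 0.47770569 = 8.2492

Answer: Price = 8.2492


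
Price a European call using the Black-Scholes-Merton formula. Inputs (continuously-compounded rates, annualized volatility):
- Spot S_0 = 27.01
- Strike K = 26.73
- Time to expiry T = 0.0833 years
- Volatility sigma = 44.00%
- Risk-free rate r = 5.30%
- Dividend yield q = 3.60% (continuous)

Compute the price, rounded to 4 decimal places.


d1 = (ln(S/K) + (r - q + 0.5*sigma^2) * T) / (sigma * sqrt(T)) = 0.15670461
d2 = d1 - sigma * sqrt(T) = 0.02971296
exp(-rT) = 0.99559483; exp(-qT) = 0.99700569
C = S_0 * exp(-qT) * N(d1) - K * exp(-rT) * N(d2)
N(d1) = 0.56226117; N(d2) = 0.51185201
C = 27.0100 * 0.99700569 * 0.56226117 - 26.7300 * 0.99559483 * 0.51185201 = 1.5197

Answer: Price = 1.5197


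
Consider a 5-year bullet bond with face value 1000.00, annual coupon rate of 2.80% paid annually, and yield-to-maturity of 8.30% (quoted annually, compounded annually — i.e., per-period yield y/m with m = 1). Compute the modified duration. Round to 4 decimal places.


Answer: Modified duration = 4.3341

Derivation:
Coupon per period c = face * coupon_rate / m = 28.000000
Periods per year m = 1; per-period yield y/m = 0.083000
Number of cashflows N = 5
Cashflows (t years, CF_t, discount factor 1/(1+y/m)^(m*t), PV):
  t = 1.0000: CF_t = 28.000000, DF = 0.923361, PV = 25.854109
  t = 2.0000: CF_t = 28.000000, DF = 0.852596, PV = 23.872677
  t = 3.0000: CF_t = 28.000000, DF = 0.787254, PV = 22.043100
  t = 4.0000: CF_t = 28.000000, DF = 0.726919, PV = 20.353739
  t = 5.0000: CF_t = 1028.000000, DF = 0.671209, PV = 690.002766
Price P = sum_t PV_t = 782.126390
First compute Macaulay numerator sum_t t * PV_t:
  t * PV_t at t = 1.0000: 25.854109
  t * PV_t at t = 2.0000: 47.745354
  t * PV_t at t = 3.0000: 66.129299
  t * PV_t at t = 4.0000: 81.414957
  t * PV_t at t = 5.0000: 3450.013829
Macaulay duration D = 3671.157547 / 782.126390 = 4.693816
Modified duration = D / (1 + y/m) = 4.693816 / (1 + 0.083000) = 4.334087


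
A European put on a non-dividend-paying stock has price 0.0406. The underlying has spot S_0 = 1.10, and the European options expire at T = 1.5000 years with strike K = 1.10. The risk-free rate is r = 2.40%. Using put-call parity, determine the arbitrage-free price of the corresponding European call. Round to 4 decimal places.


Answer: Call price = 0.0795

Derivation:
Put-call parity: C - P = S_0 * exp(-qT) - K * exp(-rT).
S_0 * exp(-qT) = 1.1000 * 1.00000000 = 1.10000000
K * exp(-rT) = 1.1000 * 0.96464029 = 1.06110432
C = P + S*exp(-qT) - K*exp(-rT)
C = 0.0406 + 1.10000000 - 1.06110432 = 0.0795


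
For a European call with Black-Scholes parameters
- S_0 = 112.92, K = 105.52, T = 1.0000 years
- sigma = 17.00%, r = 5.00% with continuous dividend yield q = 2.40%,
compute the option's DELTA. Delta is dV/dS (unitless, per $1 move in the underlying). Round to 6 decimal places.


Answer: Delta = 0.720324

Derivation:
d1 = 0.6366417352; d2 = 0.4666417352
phi(d1) = 0.3257598314; exp(-qT) = 0.9762857098; exp(-rT) = 0.9512294245
N(d1) = 0.7378208832
Delta = exp(-qT) * N(d1) = 0.9762857098 * 0.7378208832 = 0.720324


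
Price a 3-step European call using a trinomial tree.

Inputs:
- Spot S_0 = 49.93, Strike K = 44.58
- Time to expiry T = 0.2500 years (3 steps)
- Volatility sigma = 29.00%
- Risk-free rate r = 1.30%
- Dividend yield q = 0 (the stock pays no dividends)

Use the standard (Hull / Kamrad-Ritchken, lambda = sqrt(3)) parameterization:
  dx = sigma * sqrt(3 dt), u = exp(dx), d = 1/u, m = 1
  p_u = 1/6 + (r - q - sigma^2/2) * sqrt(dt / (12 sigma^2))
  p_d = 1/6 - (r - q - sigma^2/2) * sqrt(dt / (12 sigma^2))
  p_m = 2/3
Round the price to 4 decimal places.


Answer: Price = V(0,0) = 6.3439

Derivation:
dt = T/N = 0.083333; dx = sigma*sqrt(3*dt) = 0.145000
u = exp(dx) = 1.156040; d = 1/u = 0.865022
p_u = 0.158319, p_m = 0.666667, p_d = 0.175014
Discount per step: exp(-r*dt) = 0.998917
Stock lattice S(k, j) with j the centered position index:
  k=0: S(0,+0) = 49.9300
  k=1: S(1,-1) = 43.1906; S(1,+0) = 49.9300; S(1,+1) = 57.7211
  k=2: S(2,-2) = 37.3608; S(2,-1) = 43.1906; S(2,+0) = 49.9300; S(2,+1) = 57.7211; S(2,+2) = 66.7278
  k=3: S(3,-3) = 32.3179; S(3,-2) = 37.3608; S(3,-1) = 43.1906; S(3,+0) = 49.9300; S(3,+1) = 57.7211; S(3,+2) = 66.7278; S(3,+3) = 77.1400
Terminal payoffs V(N, j) = max(S_T - K, 0):
  V(3,-3) = 0.000000; V(3,-2) = 0.000000; V(3,-1) = 0.000000; V(3,+0) = 5.350000; V(3,+1) = 13.141056; V(3,+2) = 22.147824; V(3,+3) = 32.560006
Backward induction: V(k, j) = exp(-r*dt) * [p_u * V(k+1, j+1) + p_m * V(k+1, j) + p_d * V(k+1, j-1)]
  V(2,-2) = exp(-r*dt) * [p_u*0.000000 + p_m*0.000000 + p_d*0.000000] = 0.000000
  V(2,-1) = exp(-r*dt) * [p_u*5.350000 + p_m*0.000000 + p_d*0.000000] = 0.846089
  V(2,+0) = exp(-r*dt) * [p_u*13.141056 + p_m*5.350000 + p_d*0.000000] = 5.641031
  V(2,+1) = exp(-r*dt) * [p_u*22.147824 + p_m*13.141056 + p_d*5.350000] = 13.189155
  V(2,+2) = exp(-r*dt) * [p_u*32.560006 + p_m*22.147824 + p_d*13.141056] = 22.195898
  V(1,-1) = exp(-r*dt) * [p_u*5.641031 + p_m*0.846089 + p_d*0.000000] = 1.455564
  V(1,+0) = exp(-r*dt) * [p_u*13.189155 + p_m*5.641031 + p_d*0.846089] = 5.990365
  V(1,+1) = exp(-r*dt) * [p_u*22.195898 + p_m*13.189155 + p_d*5.641031] = 13.279669
  V(0,+0) = exp(-r*dt) * [p_u*13.279669 + p_m*5.990365 + p_d*1.455564] = 6.343869


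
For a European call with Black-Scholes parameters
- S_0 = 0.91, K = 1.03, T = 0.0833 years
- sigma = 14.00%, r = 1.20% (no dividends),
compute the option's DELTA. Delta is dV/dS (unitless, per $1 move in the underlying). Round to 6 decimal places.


d1 = -3.0206461252; d2 = -3.0610525604
phi(d1) = 0.0041647874; exp(-qT) = 1.0000000000; exp(-rT) = 0.9990008994
N(d1) = 0.0012611798
Delta = exp(-qT) * N(d1) = 1.0000000000 * 0.0012611798 = 0.001261

Answer: Delta = 0.001261


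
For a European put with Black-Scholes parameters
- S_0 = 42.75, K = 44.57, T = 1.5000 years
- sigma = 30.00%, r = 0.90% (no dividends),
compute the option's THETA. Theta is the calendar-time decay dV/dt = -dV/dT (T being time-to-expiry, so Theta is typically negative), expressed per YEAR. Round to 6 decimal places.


Answer: Theta = -1.838322

Derivation:
d1 = 0.1069833926; d2 = -0.2604400688
phi(d1) = 0.3966657643; exp(-qT) = 1.0000000000; exp(-rT) = 0.9865907163
Theta = -S*exp(-qT)*phi(d1)*sigma/(2*sqrt(T)) + r*K*exp(-rT)*N(-d2) - q*S*exp(-qT)*N(-d1)
N(-d1) = 0.4574010775; N(-d2) = 0.6027378307; sqrt(T) = 1.2247448714
Term 1 = -42.7500 * 1.0000000000 * 0.3966657643 * 0.3000 / (2 * 1.2247448714) = -2.0768563911
Term 2 = 0.0090 * 44.5700 * 0.9865907163 * 0.6027378307 = 0.2385341800
Term 3 = 0 (no dividend yield, q = 0)
Theta = -2.0768563911 + (0.2385341800) + (0.0000000000) = -1.838322


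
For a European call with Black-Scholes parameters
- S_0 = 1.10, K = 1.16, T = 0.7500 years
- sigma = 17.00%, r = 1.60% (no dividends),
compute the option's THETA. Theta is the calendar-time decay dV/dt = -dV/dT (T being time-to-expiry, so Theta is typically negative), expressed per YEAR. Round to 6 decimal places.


d1 = -0.2056204138; d2 = -0.3528447324
phi(d1) = 0.3905972072; exp(-qT) = 1.0000000000; exp(-rT) = 0.9880717129
Theta = -S*exp(-qT)*phi(d1)*sigma/(2*sqrt(T)) - r*K*exp(-rT)*N(d2) + q*S*exp(-qT)*N(d1)
N(d1) = 0.4185437152; N(d2) = 0.3621024231; sqrt(T) = 0.8660254038
Term 1 = -1.1000 * 1.0000000000 * 0.3905972072 * 0.1700 / (2 * 0.8660254038) = -0.0421706323
Term 2 = -0.0160 * 1.1600 * 0.9880717129 * 0.3621024231 = -0.0066404555
Term 3 = 0 (no dividend yield, q = 0)
Theta = -0.0421706323 + (-0.0066404555) + (0.0000000000) = -0.048811

Answer: Theta = -0.048811


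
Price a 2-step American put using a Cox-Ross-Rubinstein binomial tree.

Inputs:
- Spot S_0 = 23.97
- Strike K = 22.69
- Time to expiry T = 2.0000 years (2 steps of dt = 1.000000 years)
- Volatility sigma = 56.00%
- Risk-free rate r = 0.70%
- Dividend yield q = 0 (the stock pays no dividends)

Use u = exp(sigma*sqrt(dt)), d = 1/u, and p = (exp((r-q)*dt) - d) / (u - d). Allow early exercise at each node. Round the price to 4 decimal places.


dt = T/N = 1.000000
u = exp(sigma*sqrt(dt)) = 1.750673; d = 1/u = 0.571209
p = (exp((r-q)*dt) - d) / (u - d) = 0.369503
Discount per step: exp(-r*dt) = 0.993024
Stock lattice S(k, i) with i counting down-moves:
  k=0: S(0,0) = 23.9700
  k=1: S(1,0) = 41.9636; S(1,1) = 13.6919
  k=2: S(2,0) = 73.4646; S(2,1) = 23.9700; S(2,2) = 7.8209
Terminal payoffs V(N, i) = max(K - S_T, 0):
  V(2,0) = 0.000000; V(2,1) = 0.000000; V(2,2) = 14.869073
Backward induction: V(k, i) = exp(-r*dt) * [p * V(k+1, i) + (1-p) * V(k+1, i+1)]; then take max(V_cont, immediate exercise) for American.
  V(1,0) = exp(-r*dt) * [p*0.000000 + (1-p)*0.000000] = 0.000000; exercise = 0.000000; V(1,0) = max -> 0.000000
  V(1,1) = exp(-r*dt) * [p*0.000000 + (1-p)*14.869073] = 9.309508; exercise = 8.998119; V(1,1) = max -> 9.309508
  V(0,0) = exp(-r*dt) * [p*0.000000 + (1-p)*9.309508] = 5.828671; exercise = 0.000000; V(0,0) = max -> 5.828671

Answer: Price = V(0,0) = 5.8287


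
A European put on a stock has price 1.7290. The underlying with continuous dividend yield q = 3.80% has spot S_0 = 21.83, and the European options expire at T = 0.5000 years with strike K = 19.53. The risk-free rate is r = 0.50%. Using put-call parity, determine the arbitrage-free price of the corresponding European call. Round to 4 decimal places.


Answer: Call price = 3.6669

Derivation:
Put-call parity: C - P = S_0 * exp(-qT) - K * exp(-rT).
S_0 * exp(-qT) = 21.8300 * 0.98117936 = 21.41914548
K * exp(-rT) = 19.5300 * 0.99750312 = 19.48123598
C = P + S*exp(-qT) - K*exp(-rT)
C = 1.7290 + 21.41914548 - 19.48123598 = 3.6669


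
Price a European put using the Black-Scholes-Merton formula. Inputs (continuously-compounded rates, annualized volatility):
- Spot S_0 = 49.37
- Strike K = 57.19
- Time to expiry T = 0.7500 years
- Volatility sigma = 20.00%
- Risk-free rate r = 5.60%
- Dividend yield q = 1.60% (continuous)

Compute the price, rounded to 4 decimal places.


Answer: Price = 7.3873

Derivation:
d1 = (ln(S/K) + (r - q + 0.5*sigma^2) * T) / (sigma * sqrt(T)) = -0.58910573
d2 = d1 - sigma * sqrt(T) = -0.76231081
exp(-rT) = 0.95886978; exp(-qT) = 0.98807171
P = K * exp(-rT) * N(-d2) - S_0 * exp(-qT) * N(-d1)
N(-d1) = 0.72210483; N(-d2) = 0.77706274
P = 57.1900 * 0.95886978 * 0.77706274 - 49.3700 * 0.98807171 * 0.72210483 = 7.3873


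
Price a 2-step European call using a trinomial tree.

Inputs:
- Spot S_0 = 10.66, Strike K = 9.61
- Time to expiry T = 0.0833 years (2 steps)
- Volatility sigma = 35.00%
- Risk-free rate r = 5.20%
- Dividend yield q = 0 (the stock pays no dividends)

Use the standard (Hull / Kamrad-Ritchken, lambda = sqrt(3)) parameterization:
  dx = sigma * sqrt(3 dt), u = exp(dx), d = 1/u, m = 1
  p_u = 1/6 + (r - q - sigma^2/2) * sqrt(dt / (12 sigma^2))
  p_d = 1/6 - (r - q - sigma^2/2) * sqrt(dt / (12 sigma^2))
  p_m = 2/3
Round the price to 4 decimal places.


Answer: Price = V(0,0) = 1.1703

Derivation:
dt = T/N = 0.041650; dx = sigma*sqrt(3*dt) = 0.123719
u = exp(dx) = 1.131698; d = 1/u = 0.883628
p_u = 0.165110, p_m = 0.666667, p_d = 0.168224
Discount per step: exp(-r*dt) = 0.997837
Stock lattice S(k, j) with j the centered position index:
  k=0: S(0,+0) = 10.6600
  k=1: S(1,-1) = 9.4195; S(1,+0) = 10.6600; S(1,+1) = 12.0639
  k=2: S(2,-2) = 8.3233; S(2,-1) = 9.4195; S(2,+0) = 10.6600; S(2,+1) = 12.0639; S(2,+2) = 13.6527
Terminal payoffs V(N, j) = max(S_T - K, 0):
  V(2,-2) = 0.000000; V(2,-1) = 0.000000; V(2,+0) = 1.050000; V(2,+1) = 2.453898; V(2,+2) = 4.042686
Backward induction: V(k, j) = exp(-r*dt) * [p_u * V(k+1, j+1) + p_m * V(k+1, j) + p_d * V(k+1, j-1)]
  V(1,-1) = exp(-r*dt) * [p_u*1.050000 + p_m*0.000000 + p_d*0.000000] = 0.172990
  V(1,+0) = exp(-r*dt) * [p_u*2.453898 + p_m*1.050000 + p_d*0.000000] = 1.102771
  V(1,+1) = exp(-r*dt) * [p_u*4.042686 + p_m*2.453898 + p_d*1.050000] = 2.474688
  V(0,+0) = exp(-r*dt) * [p_u*2.474688 + p_m*1.102771 + p_d*0.172990] = 1.170339


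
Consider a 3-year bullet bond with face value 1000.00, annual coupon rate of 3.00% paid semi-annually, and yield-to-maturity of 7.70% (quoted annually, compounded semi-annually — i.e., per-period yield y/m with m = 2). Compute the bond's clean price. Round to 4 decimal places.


Coupon per period c = face * coupon_rate / m = 15.000000
Periods per year m = 2; per-period yield y/m = 0.038500
Number of cashflows N = 6
Cashflows (t years, CF_t, discount factor 1/(1+y/m)^(m*t), PV):
  t = 0.5000: CF_t = 15.000000, DF = 0.962927, PV = 14.443909
  t = 1.0000: CF_t = 15.000000, DF = 0.927229, PV = 13.908435
  t = 1.5000: CF_t = 15.000000, DF = 0.892854, PV = 13.392812
  t = 2.0000: CF_t = 15.000000, DF = 0.859754, PV = 12.896304
  t = 2.5000: CF_t = 15.000000, DF = 0.827880, PV = 12.418203
  t = 3.0000: CF_t = 1015.000000, DF = 0.797188, PV = 809.146271
Price P = sum_t PV_t = 876.205934

Answer: Price = 876.2059


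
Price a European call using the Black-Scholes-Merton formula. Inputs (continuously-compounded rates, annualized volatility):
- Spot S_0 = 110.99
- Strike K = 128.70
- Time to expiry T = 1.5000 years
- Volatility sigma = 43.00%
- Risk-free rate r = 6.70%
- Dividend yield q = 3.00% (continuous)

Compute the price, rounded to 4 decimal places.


d1 = (ln(S/K) + (r - q + 0.5*sigma^2) * T) / (sigma * sqrt(T)) = 0.08759488
d2 = d1 - sigma * sqrt(T) = -0.43904542
exp(-rT) = 0.90438511; exp(-qT) = 0.95599748
C = S_0 * exp(-qT) * N(d1) - K * exp(-rT) * N(d2)
N(d1) = 0.53490066; N(d2) = 0.33031431
C = 110.9900 * 0.95599748 * 0.53490066 - 128.7000 * 0.90438511 * 0.33031431 = 18.3095

Answer: Price = 18.3095


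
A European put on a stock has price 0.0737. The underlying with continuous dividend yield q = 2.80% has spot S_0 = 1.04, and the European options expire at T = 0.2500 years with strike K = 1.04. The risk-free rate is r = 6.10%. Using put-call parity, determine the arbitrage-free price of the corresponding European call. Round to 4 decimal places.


Answer: Call price = 0.0822

Derivation:
Put-call parity: C - P = S_0 * exp(-qT) - K * exp(-rT).
S_0 * exp(-qT) = 1.0400 * 0.99302444 = 1.03274542
K * exp(-rT) = 1.0400 * 0.98486569 = 1.02426032
C = P + S*exp(-qT) - K*exp(-rT)
C = 0.0737 + 1.03274542 - 1.02426032 = 0.0822


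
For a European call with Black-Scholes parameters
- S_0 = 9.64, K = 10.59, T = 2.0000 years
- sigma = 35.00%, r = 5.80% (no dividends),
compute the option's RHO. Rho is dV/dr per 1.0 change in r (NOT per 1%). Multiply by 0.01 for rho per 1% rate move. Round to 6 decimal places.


d1 = 0.2919562057; d2 = -0.2030185411
phi(d1) = 0.3822969003; exp(-qT) = 1.0000000000; exp(-rT) = 0.8904752233
N(d2) = 0.4195602701
Rho = K*T*exp(-rT)*N(d2) = 10.5900 * 2.0000 * 0.8904752233 * 0.4195602701 = 7.913018

Answer: Rho = 7.913018


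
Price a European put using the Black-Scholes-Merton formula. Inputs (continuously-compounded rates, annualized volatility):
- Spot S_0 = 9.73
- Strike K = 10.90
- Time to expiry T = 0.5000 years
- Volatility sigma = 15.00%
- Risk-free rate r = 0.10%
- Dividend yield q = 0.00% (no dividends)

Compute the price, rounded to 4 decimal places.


d1 = (ln(S/K) + (r - q + 0.5*sigma^2) * T) / (sigma * sqrt(T)) = -1.01280218
d2 = d1 - sigma * sqrt(T) = -1.11886819
exp(-rT) = 0.99950012; exp(-qT) = 1.00000000
P = K * exp(-rT) * N(-d2) - S_0 * exp(-qT) * N(-d1)
N(-d1) = 0.84442267; N(-d2) = 0.86840181
P = 10.9000 * 0.99950012 * 0.86840181 - 9.7300 * 1.00000000 * 0.84442267 = 1.2446

Answer: Price = 1.2446


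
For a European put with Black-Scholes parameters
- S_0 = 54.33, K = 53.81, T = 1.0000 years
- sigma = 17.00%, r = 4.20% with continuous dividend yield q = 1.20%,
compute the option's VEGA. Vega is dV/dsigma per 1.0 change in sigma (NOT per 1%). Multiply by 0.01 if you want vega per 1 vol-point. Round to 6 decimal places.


d1 = 0.3180425710; d2 = 0.1480425710
phi(d1) = 0.3792672901; exp(-qT) = 0.9880717129; exp(-rT) = 0.9588697806
Vega = S * exp(-qT) * phi(d1) * sqrt(T) = 54.3300 * 0.9880717129 * 0.3792672901 * 1.0000000000 = 20.359802

Answer: Vega = 20.359802


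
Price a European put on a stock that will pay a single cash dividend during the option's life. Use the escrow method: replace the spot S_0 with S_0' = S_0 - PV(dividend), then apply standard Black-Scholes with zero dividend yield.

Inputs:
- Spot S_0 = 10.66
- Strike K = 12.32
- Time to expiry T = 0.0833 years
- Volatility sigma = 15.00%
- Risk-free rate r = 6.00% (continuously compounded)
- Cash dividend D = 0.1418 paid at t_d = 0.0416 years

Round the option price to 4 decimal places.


PV(D) = D * exp(-r * t_d) = 0.1418 * 0.99750711 = 0.14144651
S_0' = S_0 - PV(D) = 10.6600 - 0.14144651 = 10.51855349
d1 = (ln(S_0'/K) + (r + sigma^2/2)*T) / (sigma*sqrt(T)) = -3.51441365
d2 = d1 - sigma*sqrt(T) = -3.55770625
exp(-rT) = 0.99501447
N(-d1) = 0.99977964; N(-d2) = 0.99981295
P = K * exp(-rT) * N(-d2) - S_0' * N(-d1) = 12.3200 * 0.99501447 * 0.99981295 - 10.51855349 * 0.99977964 = 1.7400

Answer: Price = 1.7400


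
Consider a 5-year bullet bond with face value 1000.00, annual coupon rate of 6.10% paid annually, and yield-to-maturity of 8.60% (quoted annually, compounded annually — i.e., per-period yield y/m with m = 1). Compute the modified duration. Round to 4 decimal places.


Answer: Modified duration = 4.0741

Derivation:
Coupon per period c = face * coupon_rate / m = 61.000000
Periods per year m = 1; per-period yield y/m = 0.086000
Number of cashflows N = 5
Cashflows (t years, CF_t, discount factor 1/(1+y/m)^(m*t), PV):
  t = 1.0000: CF_t = 61.000000, DF = 0.920810, PV = 56.169429
  t = 2.0000: CF_t = 61.000000, DF = 0.847892, PV = 51.721390
  t = 3.0000: CF_t = 61.000000, DF = 0.780747, PV = 47.625589
  t = 4.0000: CF_t = 61.000000, DF = 0.718920, PV = 43.854133
  t = 5.0000: CF_t = 1061.000000, DF = 0.661989, PV = 702.370492
Price P = sum_t PV_t = 901.741033
First compute Macaulay numerator sum_t t * PV_t:
  t * PV_t at t = 1.0000: 56.169429
  t * PV_t at t = 2.0000: 103.442779
  t * PV_t at t = 3.0000: 142.876767
  t * PV_t at t = 4.0000: 175.416534
  t * PV_t at t = 5.0000: 3511.852460
Macaulay duration D = 3989.757969 / 901.741033 = 4.424505
Modified duration = D / (1 + y/m) = 4.424505 / (1 + 0.086000) = 4.074130


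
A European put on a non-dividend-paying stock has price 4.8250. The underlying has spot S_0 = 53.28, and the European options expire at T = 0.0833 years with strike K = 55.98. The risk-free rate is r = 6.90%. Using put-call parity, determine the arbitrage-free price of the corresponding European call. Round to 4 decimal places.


Put-call parity: C - P = S_0 * exp(-qT) - K * exp(-rT).
S_0 * exp(-qT) = 53.2800 * 1.00000000 = 53.28000000
K * exp(-rT) = 55.9800 * 0.99426879 = 55.65916666
C = P + S*exp(-qT) - K*exp(-rT)
C = 4.8250 + 53.28000000 - 55.65916666 = 2.4458

Answer: Call price = 2.4458


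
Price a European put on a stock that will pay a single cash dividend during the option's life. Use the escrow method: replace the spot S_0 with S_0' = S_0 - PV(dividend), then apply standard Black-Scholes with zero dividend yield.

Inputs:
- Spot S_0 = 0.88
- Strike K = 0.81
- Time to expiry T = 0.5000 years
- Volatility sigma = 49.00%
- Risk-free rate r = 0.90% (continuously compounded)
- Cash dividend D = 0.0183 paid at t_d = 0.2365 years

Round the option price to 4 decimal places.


Answer: Price = 0.0891

Derivation:
PV(D) = D * exp(-r * t_d) = 0.0183 * 0.99787376 = 0.01826109
S_0' = S_0 - PV(D) = 0.8800 - 0.01826109 = 0.86173891
d1 = (ln(S_0'/K) + (r + sigma^2/2)*T) / (sigma*sqrt(T)) = 0.36493374
d2 = d1 - sigma*sqrt(T) = 0.01845141
exp(-rT) = 0.99551011
N(-d1) = 0.35758044; N(-d2) = 0.49263937
P = K * exp(-rT) * N(-d2) - S_0' * N(-d1) = 0.8100 * 0.99551011 * 0.49263937 - 0.86173891 * 0.35758044 = 0.0891


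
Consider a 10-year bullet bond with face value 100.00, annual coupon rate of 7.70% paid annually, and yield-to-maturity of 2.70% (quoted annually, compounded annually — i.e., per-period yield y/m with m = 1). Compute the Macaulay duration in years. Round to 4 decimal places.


Answer: Macaulay duration = 7.8034 years

Derivation:
Coupon per period c = face * coupon_rate / m = 7.700000
Periods per year m = 1; per-period yield y/m = 0.027000
Number of cashflows N = 10
Cashflows (t years, CF_t, discount factor 1/(1+y/m)^(m*t), PV):
  t = 1.0000: CF_t = 7.700000, DF = 0.973710, PV = 7.497566
  t = 2.0000: CF_t = 7.700000, DF = 0.948111, PV = 7.300453
  t = 3.0000: CF_t = 7.700000, DF = 0.923185, PV = 7.108523
  t = 4.0000: CF_t = 7.700000, DF = 0.898914, PV = 6.921639
  t = 5.0000: CF_t = 7.700000, DF = 0.875282, PV = 6.739668
  t = 6.0000: CF_t = 7.700000, DF = 0.852270, PV = 6.562481
  t = 7.0000: CF_t = 7.700000, DF = 0.829864, PV = 6.389952
  t = 8.0000: CF_t = 7.700000, DF = 0.808047, PV = 6.221959
  t = 9.0000: CF_t = 7.700000, DF = 0.786803, PV = 6.058383
  t = 10.0000: CF_t = 107.700000, DF = 0.766118, PV = 82.510889
Price P = sum_t PV_t = 143.311515
Macaulay numerator sum_t t * PV_t:
  t * PV_t at t = 1.0000: 7.497566
  t * PV_t at t = 2.0000: 14.600907
  t * PV_t at t = 3.0000: 21.325570
  t * PV_t at t = 4.0000: 27.686556
  t * PV_t at t = 5.0000: 33.698340
  t * PV_t at t = 6.0000: 39.374886
  t * PV_t at t = 7.0000: 44.729666
  t * PV_t at t = 8.0000: 49.775676
  t * PV_t at t = 9.0000: 54.525448
  t * PV_t at t = 10.0000: 825.108892
Macaulay duration D = (sum_t t * PV_t) / P = 1118.323508 / 143.311515 = 7.803445


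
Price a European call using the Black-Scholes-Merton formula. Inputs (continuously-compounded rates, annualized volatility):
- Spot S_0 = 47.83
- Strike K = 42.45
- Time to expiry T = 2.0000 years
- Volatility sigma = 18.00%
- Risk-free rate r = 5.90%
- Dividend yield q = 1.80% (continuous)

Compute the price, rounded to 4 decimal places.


Answer: Price = 9.7047

Derivation:
d1 = (ln(S/K) + (r - q + 0.5*sigma^2) * T) / (sigma * sqrt(T)) = 0.91816301
d2 = d1 - sigma * sqrt(T) = 0.66360457
exp(-rT) = 0.88869605; exp(-qT) = 0.96464029
C = S_0 * exp(-qT) * N(d1) - K * exp(-rT) * N(d2)
N(d1) = 0.82073323; N(d2) = 0.74652828
C = 47.8300 * 0.96464029 * 0.82073323 - 42.4500 * 0.88869605 * 0.74652828 = 9.7047


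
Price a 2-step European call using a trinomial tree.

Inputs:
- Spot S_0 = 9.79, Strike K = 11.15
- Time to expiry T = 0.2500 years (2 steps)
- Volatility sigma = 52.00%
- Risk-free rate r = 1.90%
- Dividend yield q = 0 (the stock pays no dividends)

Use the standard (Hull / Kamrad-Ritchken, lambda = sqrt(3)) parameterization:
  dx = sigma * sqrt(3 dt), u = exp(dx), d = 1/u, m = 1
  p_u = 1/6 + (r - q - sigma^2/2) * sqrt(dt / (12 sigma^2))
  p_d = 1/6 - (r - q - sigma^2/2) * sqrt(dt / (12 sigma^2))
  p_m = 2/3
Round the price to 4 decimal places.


Answer: Price = V(0,0) = 0.5927

Derivation:
dt = T/N = 0.125000; dx = sigma*sqrt(3*dt) = 0.318434
u = exp(dx) = 1.374972; d = 1/u = 0.727287
p_u = 0.143860, p_m = 0.666667, p_d = 0.189474
Discount per step: exp(-r*dt) = 0.997628
Stock lattice S(k, j) with j the centered position index:
  k=0: S(0,+0) = 9.7900
  k=1: S(1,-1) = 7.1201; S(1,+0) = 9.7900; S(1,+1) = 13.4610
  k=2: S(2,-2) = 5.1784; S(2,-1) = 7.1201; S(2,+0) = 9.7900; S(2,+1) = 13.4610; S(2,+2) = 18.5085
Terminal payoffs V(N, j) = max(S_T - K, 0):
  V(2,-2) = 0.000000; V(2,-1) = 0.000000; V(2,+0) = 0.000000; V(2,+1) = 2.310980; V(2,+2) = 7.358476
Backward induction: V(k, j) = exp(-r*dt) * [p_u * V(k+1, j+1) + p_m * V(k+1, j) + p_d * V(k+1, j-1)]
  V(1,-1) = exp(-r*dt) * [p_u*0.000000 + p_m*0.000000 + p_d*0.000000] = 0.000000
  V(1,+0) = exp(-r*dt) * [p_u*2.310980 + p_m*0.000000 + p_d*0.000000] = 0.331668
  V(1,+1) = exp(-r*dt) * [p_u*7.358476 + p_m*2.310980 + p_d*0.000000] = 2.593076
  V(0,+0) = exp(-r*dt) * [p_u*2.593076 + p_m*0.331668 + p_d*0.000000] = 0.592742


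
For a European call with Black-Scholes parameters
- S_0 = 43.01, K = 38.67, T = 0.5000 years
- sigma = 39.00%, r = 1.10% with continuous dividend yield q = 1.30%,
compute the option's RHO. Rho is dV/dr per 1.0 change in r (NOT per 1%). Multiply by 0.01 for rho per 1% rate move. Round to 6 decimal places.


d1 = 0.5199720274; d2 = 0.2442003827
phi(d1) = 0.3484975817; exp(-qT) = 0.9935210793; exp(-rT) = 0.9945150973
N(d2) = 0.5964621847
Rho = K*T*exp(-rT)*N(d2) = 38.6700 * 0.5000 * 0.9945150973 * 0.5964621847 = 11.469341

Answer: Rho = 11.469341


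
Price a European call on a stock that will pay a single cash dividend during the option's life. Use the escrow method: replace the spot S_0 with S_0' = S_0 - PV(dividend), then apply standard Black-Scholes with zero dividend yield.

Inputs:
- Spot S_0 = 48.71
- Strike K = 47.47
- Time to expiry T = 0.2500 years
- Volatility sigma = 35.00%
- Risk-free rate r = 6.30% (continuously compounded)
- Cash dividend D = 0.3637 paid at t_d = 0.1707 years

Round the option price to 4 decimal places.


PV(D) = D * exp(-r * t_d) = 0.3637 * 0.98930352 = 0.35980969
S_0' = S_0 - PV(D) = 48.7100 - 0.35980969 = 48.35019031
d1 = (ln(S_0'/K) + (r + sigma^2/2)*T) / (sigma*sqrt(T)) = 0.28248415
d2 = d1 - sigma*sqrt(T) = 0.10748415
exp(-rT) = 0.98437338
N(d1) = 0.61121385; N(d2) = 0.54279755
C = S_0' * N(d1) - K * exp(-rT) * N(d2) = 48.35019031 * 0.61121385 - 47.4700 * 0.98437338 * 0.54279755 = 4.1884

Answer: Price = 4.1884


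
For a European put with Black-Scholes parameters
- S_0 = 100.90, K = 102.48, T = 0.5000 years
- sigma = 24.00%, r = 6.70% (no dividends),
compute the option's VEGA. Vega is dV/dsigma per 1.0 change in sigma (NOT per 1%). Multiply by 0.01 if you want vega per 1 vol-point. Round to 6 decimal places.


Answer: Vega = 27.950504

Derivation:
d1 = 0.1906965034; d2 = 0.0209908759
phi(d1) = 0.3917540297; exp(-qT) = 1.0000000000; exp(-rT) = 0.9670549112
Vega = S * exp(-qT) * phi(d1) * sqrt(T) = 100.9000 * 1.0000000000 * 0.3917540297 * 0.7071067812 = 27.950504


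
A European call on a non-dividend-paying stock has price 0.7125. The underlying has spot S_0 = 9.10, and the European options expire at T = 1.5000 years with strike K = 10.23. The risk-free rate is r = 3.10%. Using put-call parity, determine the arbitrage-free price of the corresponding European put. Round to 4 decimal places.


Answer: Put price = 1.3777

Derivation:
Put-call parity: C - P = S_0 * exp(-qT) - K * exp(-rT).
S_0 * exp(-qT) = 9.1000 * 1.00000000 = 9.10000000
K * exp(-rT) = 10.2300 * 0.95456456 = 9.76519545
P = C - S*exp(-qT) + K*exp(-rT)
P = 0.7125 - 9.10000000 + 9.76519545 = 1.3777


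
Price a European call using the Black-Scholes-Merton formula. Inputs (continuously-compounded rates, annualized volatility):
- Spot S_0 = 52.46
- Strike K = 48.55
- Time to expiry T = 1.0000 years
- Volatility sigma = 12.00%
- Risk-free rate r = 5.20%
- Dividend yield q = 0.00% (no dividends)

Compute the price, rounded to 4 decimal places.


d1 = (ln(S/K) + (r - q + 0.5*sigma^2) * T) / (sigma * sqrt(T)) = 1.13880650
d2 = d1 - sigma * sqrt(T) = 1.01880650
exp(-rT) = 0.94932887; exp(-qT) = 1.00000000
C = S_0 * exp(-qT) * N(d1) - K * exp(-rT) * N(d2)
N(d1) = 0.87260806; N(d2) = 0.84585258
C = 52.4600 * 1.00000000 * 0.87260806 - 48.5500 * 0.94932887 * 0.84585258 = 6.7917

Answer: Price = 6.7917


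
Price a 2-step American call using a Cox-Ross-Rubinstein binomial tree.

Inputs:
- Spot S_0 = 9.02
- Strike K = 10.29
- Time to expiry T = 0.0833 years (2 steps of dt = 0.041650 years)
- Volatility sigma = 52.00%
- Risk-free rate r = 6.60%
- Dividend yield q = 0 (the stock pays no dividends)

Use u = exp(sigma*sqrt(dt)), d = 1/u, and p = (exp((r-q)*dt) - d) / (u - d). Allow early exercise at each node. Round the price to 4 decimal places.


dt = T/N = 0.041650
u = exp(sigma*sqrt(dt)) = 1.111959; d = 1/u = 0.899314
p = (exp((r-q)*dt) - d) / (u - d) = 0.486439
Discount per step: exp(-r*dt) = 0.997255
Stock lattice S(k, i) with i counting down-moves:
  k=0: S(0,0) = 9.0200
  k=1: S(1,0) = 10.0299; S(1,1) = 8.1118
  k=2: S(2,0) = 11.1528; S(2,1) = 9.0200; S(2,2) = 7.2951
Terminal payoffs V(N, i) = max(S_T - K, 0):
  V(2,0) = 0.862804; V(2,1) = 0.000000; V(2,2) = 0.000000
Backward induction: V(k, i) = exp(-r*dt) * [p * V(k+1, i) + (1-p) * V(k+1, i+1)]; then take max(V_cont, immediate exercise) for American.
  V(1,0) = exp(-r*dt) * [p*0.862804 + (1-p)*0.000000] = 0.418550; exercise = 0.000000; V(1,0) = max -> 0.418550
  V(1,1) = exp(-r*dt) * [p*0.000000 + (1-p)*0.000000] = 0.000000; exercise = 0.000000; V(1,1) = max -> 0.000000
  V(0,0) = exp(-r*dt) * [p*0.418550 + (1-p)*0.000000] = 0.203040; exercise = 0.000000; V(0,0) = max -> 0.203040

Answer: Price = V(0,0) = 0.2030


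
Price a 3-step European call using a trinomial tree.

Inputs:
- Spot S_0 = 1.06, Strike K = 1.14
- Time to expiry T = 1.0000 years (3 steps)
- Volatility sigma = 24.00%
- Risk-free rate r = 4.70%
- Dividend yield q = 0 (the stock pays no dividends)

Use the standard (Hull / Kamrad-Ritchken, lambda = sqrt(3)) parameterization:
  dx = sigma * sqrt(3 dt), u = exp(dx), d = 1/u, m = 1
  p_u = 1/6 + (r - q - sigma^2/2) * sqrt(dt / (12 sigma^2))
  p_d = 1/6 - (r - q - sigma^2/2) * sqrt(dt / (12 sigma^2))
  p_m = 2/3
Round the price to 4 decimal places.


Answer: Price = V(0,0) = 0.0911

Derivation:
dt = T/N = 0.333333; dx = sigma*sqrt(3*dt) = 0.240000
u = exp(dx) = 1.271249; d = 1/u = 0.786628
p_u = 0.179306, p_m = 0.666667, p_d = 0.154028
Discount per step: exp(-r*dt) = 0.984455
Stock lattice S(k, j) with j the centered position index:
  k=0: S(0,+0) = 1.0600
  k=1: S(1,-1) = 0.8338; S(1,+0) = 1.0600; S(1,+1) = 1.3475
  k=2: S(2,-2) = 0.6559; S(2,-1) = 0.8338; S(2,+0) = 1.0600; S(2,+1) = 1.3475; S(2,+2) = 1.7130
  k=3: S(3,-3) = 0.5160; S(3,-2) = 0.6559; S(3,-1) = 0.8338; S(3,+0) = 1.0600; S(3,+1) = 1.3475; S(3,+2) = 1.7130; S(3,+3) = 2.1777
Terminal payoffs V(N, j) = max(S_T - K, 0):
  V(3,-3) = 0.000000; V(3,-2) = 0.000000; V(3,-1) = 0.000000; V(3,+0) = 0.000000; V(3,+1) = 0.207524; V(3,+2) = 0.573039; V(3,+3) = 1.037699
Backward induction: V(k, j) = exp(-r*dt) * [p_u * V(k+1, j+1) + p_m * V(k+1, j) + p_d * V(k+1, j-1)]
  V(2,-2) = exp(-r*dt) * [p_u*0.000000 + p_m*0.000000 + p_d*0.000000] = 0.000000
  V(2,-1) = exp(-r*dt) * [p_u*0.000000 + p_m*0.000000 + p_d*0.000000] = 0.000000
  V(2,+0) = exp(-r*dt) * [p_u*0.207524 + p_m*0.000000 + p_d*0.000000] = 0.036632
  V(2,+1) = exp(-r*dt) * [p_u*0.573039 + p_m*0.207524 + p_d*0.000000] = 0.237351
  V(2,+2) = exp(-r*dt) * [p_u*1.037699 + p_m*0.573039 + p_d*0.207524] = 0.590728
  V(1,-1) = exp(-r*dt) * [p_u*0.036632 + p_m*0.000000 + p_d*0.000000] = 0.006466
  V(1,+0) = exp(-r*dt) * [p_u*0.237351 + p_m*0.036632 + p_d*0.000000] = 0.065938
  V(1,+1) = exp(-r*dt) * [p_u*0.590728 + p_m*0.237351 + p_d*0.036632] = 0.265603
  V(0,+0) = exp(-r*dt) * [p_u*0.265603 + p_m*0.065938 + p_d*0.006466] = 0.091140


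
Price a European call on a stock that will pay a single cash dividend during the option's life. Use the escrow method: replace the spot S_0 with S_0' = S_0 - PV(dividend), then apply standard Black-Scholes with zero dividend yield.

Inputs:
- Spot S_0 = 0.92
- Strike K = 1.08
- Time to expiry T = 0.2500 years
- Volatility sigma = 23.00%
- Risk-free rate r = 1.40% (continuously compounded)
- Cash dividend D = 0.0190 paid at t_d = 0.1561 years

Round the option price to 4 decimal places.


Answer: Price = 0.0030

Derivation:
PV(D) = D * exp(-r * t_d) = 0.0190 * 0.99781699 = 0.01895852
S_0' = S_0 - PV(D) = 0.9200 - 0.01895852 = 0.90104148
d1 = (ln(S_0'/K) + (r + sigma^2/2)*T) / (sigma*sqrt(T)) = -1.48741329
d2 = d1 - sigma*sqrt(T) = -1.60241329
exp(-rT) = 0.99650612
N(d1) = 0.06845284; N(d2) = 0.05453212
C = S_0' * N(d1) - K * exp(-rT) * N(d2) = 0.90104148 * 0.06845284 - 1.0800 * 0.99650612 * 0.05453212 = 0.0030


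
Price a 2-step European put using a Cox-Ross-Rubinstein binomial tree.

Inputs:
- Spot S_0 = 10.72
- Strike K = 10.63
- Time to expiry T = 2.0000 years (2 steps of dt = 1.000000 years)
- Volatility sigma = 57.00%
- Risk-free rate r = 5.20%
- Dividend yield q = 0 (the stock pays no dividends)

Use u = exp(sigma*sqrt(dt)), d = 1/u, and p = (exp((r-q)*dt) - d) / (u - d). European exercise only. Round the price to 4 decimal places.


dt = T/N = 1.000000
u = exp(sigma*sqrt(dt)) = 1.768267; d = 1/u = 0.565525
p = (exp((r-q)*dt) - d) / (u - d) = 0.405615
Discount per step: exp(-r*dt) = 0.949329
Stock lattice S(k, i) with i counting down-moves:
  k=0: S(0,0) = 10.7200
  k=1: S(1,0) = 18.9558; S(1,1) = 6.0624
  k=2: S(2,0) = 33.5190; S(2,1) = 10.7200; S(2,2) = 3.4285
Terminal payoffs V(N, i) = max(K - S_T, 0):
  V(2,0) = 0.000000; V(2,1) = 0.000000; V(2,2) = 7.201540
Backward induction: V(k, i) = exp(-r*dt) * [p * V(k+1, i) + (1-p) * V(k+1, i+1)].
  V(1,0) = exp(-r*dt) * [p*0.000000 + (1-p)*0.000000] = 0.000000
  V(1,1) = exp(-r*dt) * [p*0.000000 + (1-p)*7.201540] = 4.063589
  V(0,0) = exp(-r*dt) * [p*0.000000 + (1-p)*4.063589] = 2.292948

Answer: Price = V(0,0) = 2.2929


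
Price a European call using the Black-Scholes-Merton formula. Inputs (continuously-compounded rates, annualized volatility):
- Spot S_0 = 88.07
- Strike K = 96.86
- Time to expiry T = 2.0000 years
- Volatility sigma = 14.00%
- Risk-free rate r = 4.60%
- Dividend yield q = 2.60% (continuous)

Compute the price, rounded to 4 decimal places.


Answer: Price = 4.6707

Derivation:
d1 = (ln(S/K) + (r - q + 0.5*sigma^2) * T) / (sigma * sqrt(T)) = -0.17947726
d2 = d1 - sigma * sqrt(T) = -0.37746716
exp(-rT) = 0.91210515; exp(-qT) = 0.94932887
C = S_0 * exp(-qT) * N(d1) - K * exp(-rT) * N(d2)
N(d1) = 0.42878149; N(d2) = 0.35291323
C = 88.0700 * 0.94932887 * 0.42878149 - 96.8600 * 0.91210515 * 0.35291323 = 4.6707


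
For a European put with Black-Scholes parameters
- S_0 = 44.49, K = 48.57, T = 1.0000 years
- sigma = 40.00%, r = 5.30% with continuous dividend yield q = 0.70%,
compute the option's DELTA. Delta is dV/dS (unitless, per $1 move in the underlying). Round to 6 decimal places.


Answer: Delta = -0.458679

Derivation:
d1 = 0.0956459712; d2 = -0.3043540288
phi(d1) = 0.3971216551; exp(-qT) = 0.9930244429; exp(-rT) = 0.9483800125
N(-d1) = 0.4619008764
Delta = -exp(-qT) * N(-d1) = -0.9930244429 * 0.4619008764 = -0.458679


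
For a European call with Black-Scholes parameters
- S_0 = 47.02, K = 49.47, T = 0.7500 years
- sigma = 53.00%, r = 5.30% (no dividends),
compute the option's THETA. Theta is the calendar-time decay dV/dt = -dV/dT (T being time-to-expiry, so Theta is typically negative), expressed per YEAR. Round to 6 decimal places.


Answer: Theta = -6.627781

Derivation:
d1 = 0.2054367333; d2 = -0.2535567307
phi(d1) = 0.3906119532; exp(-qT) = 1.0000000000; exp(-rT) = 0.9610296665
Theta = -S*exp(-qT)*phi(d1)*sigma/(2*sqrt(T)) - r*K*exp(-rT)*N(d2) + q*S*exp(-qT)*N(d1)
N(d1) = 0.5813845384; N(d2) = 0.3999190141; sqrt(T) = 0.8660254038
Term 1 = -47.0200 * 1.0000000000 * 0.3906119532 * 0.5300 / (2 * 0.8660254038) = -5.6200916268
Term 2 = -0.0530 * 49.4700 * 0.9610296665 * 0.3999190141 = -1.0076892543
Term 3 = 0 (no dividend yield, q = 0)
Theta = -5.6200916268 + (-1.0076892543) + (0.0000000000) = -6.627781


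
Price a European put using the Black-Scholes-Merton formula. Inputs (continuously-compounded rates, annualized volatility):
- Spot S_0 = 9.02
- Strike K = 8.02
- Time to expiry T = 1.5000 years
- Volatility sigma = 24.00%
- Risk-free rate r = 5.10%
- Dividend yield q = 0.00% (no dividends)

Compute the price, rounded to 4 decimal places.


Answer: Price = 0.3655

Derivation:
d1 = (ln(S/K) + (r - q + 0.5*sigma^2) * T) / (sigma * sqrt(T)) = 0.80699090
d2 = d1 - sigma * sqrt(T) = 0.51305213
exp(-rT) = 0.92635291; exp(-qT) = 1.00000000
P = K * exp(-rT) * N(-d2) - S_0 * exp(-qT) * N(-d1)
N(-d1) = 0.20983586; N(-d2) = 0.30395743
P = 8.0200 * 0.92635291 * 0.30395743 - 9.0200 * 1.00000000 * 0.20983586 = 0.3655


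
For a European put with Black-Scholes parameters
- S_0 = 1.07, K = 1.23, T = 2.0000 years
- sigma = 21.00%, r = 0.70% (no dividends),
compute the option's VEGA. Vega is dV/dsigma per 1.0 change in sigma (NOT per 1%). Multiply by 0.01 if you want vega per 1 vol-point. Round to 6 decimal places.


d1 = -0.2736015707; d2 = -0.5705864188
phi(d1) = 0.3842862955; exp(-qT) = 1.0000000000; exp(-rT) = 0.9860975443
Vega = S * exp(-qT) * phi(d1) * sqrt(T) = 1.0700 * 1.0000000000 * 0.3842862955 * 1.4142135624 = 0.581505

Answer: Vega = 0.581505
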